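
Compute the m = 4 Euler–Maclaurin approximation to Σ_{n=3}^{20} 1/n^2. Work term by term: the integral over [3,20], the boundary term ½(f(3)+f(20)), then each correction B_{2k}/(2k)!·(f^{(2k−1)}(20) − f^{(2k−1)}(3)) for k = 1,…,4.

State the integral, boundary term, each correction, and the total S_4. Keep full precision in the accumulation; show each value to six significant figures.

Integral: ∫_3^20 1/x^2 dx = 0.283333.
Boundary: ½(f(3) + f(20)) = ½(0.111111 + 0.00250000) = 0.0568056.
So far: 0.340139.
Correction k=1: B_{2}/2! · (f^{(1)}(20) − f^{(1)}(3)) = 1/12 · (-0.000250000 − (-0.0740741)) = 0.00615201.
Running total after k=1: 0.346291.
Correction k=2: B_{4}/4! · (f^{(3)}(20) − f^{(3)}(3)) = −1/720 · (-7.50000e-06 − (-0.0987654)) = -0.000137164.
Running total after k=2: 0.346154.
Correction k=3: B_{6}/6! · (f^{(5)}(20) − f^{(5)}(3)) = 1/30240 · (-5.62500e-07 − (-0.329218)) = 1.08868e-05.
Running total after k=3: 0.346165.
Correction k=4: B_{8}/8! · (f^{(7)}(20) − f^{(7)}(3)) = −1/1209600 · (-7.87500e-08 − (-2.04847)) = -1.69351e-06.

S_4 ≈ 0.346163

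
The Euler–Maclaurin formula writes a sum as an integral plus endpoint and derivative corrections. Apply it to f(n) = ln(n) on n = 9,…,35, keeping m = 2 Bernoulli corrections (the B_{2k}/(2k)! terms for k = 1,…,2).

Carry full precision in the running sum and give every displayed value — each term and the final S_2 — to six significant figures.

S_2 ≈ 81.5316

The integral term ∫_9^35 ln(x) dx = 78.6622.
Boundary: ½(f(9) + f(35)) = ½(2.19722 + 3.55535) = 2.87629.
Integral + boundary = 81.5384.
Correction k=1: B_{2}/2! · (f^{(1)}(35) − f^{(1)}(9)) = 1/12 · (0.0285714 − 0.111111) = -0.00687831.
Running total after k=1: 81.5316.
Correction k=2: B_{4}/4! · (f^{(3)}(35) − f^{(3)}(9)) = −1/720 · (4.66472e-05 − 0.00274348) = 3.74561e-06.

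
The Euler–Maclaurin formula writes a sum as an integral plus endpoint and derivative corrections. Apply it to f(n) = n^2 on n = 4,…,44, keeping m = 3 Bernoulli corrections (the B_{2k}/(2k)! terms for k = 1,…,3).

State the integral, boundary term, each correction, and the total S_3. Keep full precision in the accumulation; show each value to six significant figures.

S_3 ≈ 29356.0

Integral: ∫_4^44 x^2 dx = 28373.3.
½[f(4) + f(44)] = ½[16.0000 + 1936.00] = 976.000.
Integral + boundary = 29349.3.
Order-1 term: 1/12 · (88.0000 − 8.00000) = 6.66667.
Partial sum through k=1: 29356.0.
Order-2 term: −1/720 · (0.00000 − 0.00000) = 0.00000.
Partial sum through k=2: 29356.0.
Order-3 term: 1/30240 · (0.00000 − 0.00000) = 0.00000.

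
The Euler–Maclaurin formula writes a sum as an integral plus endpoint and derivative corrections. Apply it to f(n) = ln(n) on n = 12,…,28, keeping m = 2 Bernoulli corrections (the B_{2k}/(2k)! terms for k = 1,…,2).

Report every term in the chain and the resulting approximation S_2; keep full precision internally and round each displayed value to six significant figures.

The integral term ∫_12^28 ln(x) dx = 47.4828.
Endpoint term: (f(12) + f(28))/2 = (2.48491 + 3.33220)/2 = 2.90856.
So far: 50.3914.
Correction k=1: B_{2}/2! · (f^{(1)}(28) − f^{(1)}(12)) = 1/12 · (0.0357143 − 0.0833333) = -0.00396825.
After k=1: 50.3874.
Correction k=2: B_{4}/4! · (f^{(3)}(28) − f^{(3)}(12)) = −1/720 · (9.11079e-05 − 0.00115741) = 1.48097e-06.

S_2 ≈ 50.3874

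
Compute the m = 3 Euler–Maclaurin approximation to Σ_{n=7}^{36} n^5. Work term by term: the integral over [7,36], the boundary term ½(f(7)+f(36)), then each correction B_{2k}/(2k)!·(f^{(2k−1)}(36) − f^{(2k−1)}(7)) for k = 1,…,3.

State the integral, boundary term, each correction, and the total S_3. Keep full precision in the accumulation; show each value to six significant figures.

∫_7^36 x^5 dx evaluates to 3.62777e+08.
½[f(7) + f(36)] = ½[16807.0 + 6.04662e+07] = 3.02415e+07.
Integral + boundary = 3.93019e+08.
Correction k=1: B_{2}/2! · (f^{(1)}(36) − f^{(1)}(7)) = 1/12 · (8.39808e+06 − 12005.0) = 698840.
After k=1: 3.93718e+08.
Correction k=2: B_{4}/4! · (f^{(3)}(36) − f^{(3)}(7)) = −1/720 · (77760.0 − 2940.00) = -103.917.
After k=2: 3.93718e+08.
Correction k=3: B_{6}/6! · (f^{(5)}(36) − f^{(5)}(7)) = 1/30240 · (120.000 − 120.000) = 0.00000.

S_3 ≈ 3.93718e+08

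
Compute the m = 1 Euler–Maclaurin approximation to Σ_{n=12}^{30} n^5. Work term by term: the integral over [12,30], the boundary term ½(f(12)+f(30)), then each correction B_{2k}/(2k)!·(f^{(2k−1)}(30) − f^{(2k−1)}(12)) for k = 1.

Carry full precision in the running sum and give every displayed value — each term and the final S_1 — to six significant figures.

S_1 ≈ 1.33606e+08

Integral: ∫_12^30 x^5 dx = 1.21002e+08.
½[f(12) + f(30)] = ½[248832 + 2.43000e+07] = 1.22744e+07.
Running total after boundary: 1.33277e+08.
Order-1 term: 1/12 · (4.05000e+06 − 103680) = 328860.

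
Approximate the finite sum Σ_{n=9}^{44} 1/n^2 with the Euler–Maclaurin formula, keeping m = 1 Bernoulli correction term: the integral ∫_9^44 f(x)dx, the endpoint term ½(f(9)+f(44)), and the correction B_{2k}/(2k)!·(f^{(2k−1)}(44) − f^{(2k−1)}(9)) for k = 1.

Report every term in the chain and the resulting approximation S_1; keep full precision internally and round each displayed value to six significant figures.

S_1 ≈ 0.0950416

∫_9^44 1/x^2 dx evaluates to 0.0883838.
Endpoint term: (f(9) + f(44))/2 = (0.0123457 + 0.000516529)/2 = 0.00643110.
Running total after boundary: 0.0948149.
Correction k=1: B_{2}/2! · (f^{(1)}(44) − f^{(1)}(9)) = 1/12 · (-2.34786e-05 − (-0.00274348)) = 0.000226667.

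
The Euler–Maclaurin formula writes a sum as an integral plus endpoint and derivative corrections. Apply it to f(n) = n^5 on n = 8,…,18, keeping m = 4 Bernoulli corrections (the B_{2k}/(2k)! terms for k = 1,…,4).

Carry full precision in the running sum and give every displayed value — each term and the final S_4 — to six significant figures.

∫_8^18 x^5 dx evaluates to 5.62501e+06.
Boundary: ½(f(8) + f(18)) = ½(32768.0 + 1.88957e+06) = 961168.
Running total after boundary: 6.58618e+06.
Order-1 term: 1/12 · (524880 − 20480.0) = 42033.3.
Running total after k=1: 6.62821e+06.
Order-2 term: −1/720 · (19440.0 − 3840.00) = -21.6667.
Running total after k=2: 6.62819e+06.
Order-3 term: 1/30240 · (120.000 − 120.000) = 0.00000.
Running total after k=3: 6.62819e+06.
Order-4 term: −1/1209600 · (0.00000 − 0.00000) = 0.00000.

S_4 ≈ 6.62819e+06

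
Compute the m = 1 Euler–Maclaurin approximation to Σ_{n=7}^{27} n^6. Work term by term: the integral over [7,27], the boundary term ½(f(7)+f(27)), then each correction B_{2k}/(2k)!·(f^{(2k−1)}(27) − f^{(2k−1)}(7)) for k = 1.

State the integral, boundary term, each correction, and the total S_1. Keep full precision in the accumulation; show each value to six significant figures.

S_1 ≈ 1.69515e+09

Integral: ∫_7^27 x^6 dx = 1.49422e+09.
Boundary: ½(f(7) + f(27)) = ½(117649 + 3.87420e+08) = 1.93769e+08.
So far: 1.68799e+09.
Correction k=1: B_{2}/2! · (f^{(1)}(27) − f^{(1)}(7)) = 1/12 · (8.60934e+07 − 100842) = 7.16605e+06.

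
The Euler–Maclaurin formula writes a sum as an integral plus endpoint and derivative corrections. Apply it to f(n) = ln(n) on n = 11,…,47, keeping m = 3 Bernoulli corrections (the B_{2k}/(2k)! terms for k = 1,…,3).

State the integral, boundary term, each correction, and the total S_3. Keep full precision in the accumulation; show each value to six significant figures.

S_3 ≈ 121.698

The integral term ∫_11^47 ln(x) dx = 118.580.
½[f(11) + f(47)] = ½[2.39790 + 3.85015] = 3.12402.
Running total after boundary: 121.704.
Correction k=1: B_{2}/2! · (f^{(1)}(47) − f^{(1)}(11)) = 1/12 · (0.0212766 − 0.0909091) = -0.00580271.
Running total after k=1: 121.698.
Correction k=2: B_{4}/4! · (f^{(3)}(47) − f^{(3)}(11)) = −1/720 · (1.92636e-05 − 0.00150263) = 2.06023e-06.
Running total after k=2: 121.698.
Correction k=3: B_{6}/6! · (f^{(5)}(47) − f^{(5)}(11)) = 1/30240 · (1.04646e-07 − 0.000149021) = -4.92449e-09.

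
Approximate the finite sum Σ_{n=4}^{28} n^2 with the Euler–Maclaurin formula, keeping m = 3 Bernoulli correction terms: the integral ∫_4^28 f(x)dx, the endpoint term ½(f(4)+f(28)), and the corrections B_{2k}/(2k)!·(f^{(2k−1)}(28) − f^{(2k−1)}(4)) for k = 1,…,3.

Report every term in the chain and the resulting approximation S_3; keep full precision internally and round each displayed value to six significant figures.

S_3 ≈ 7700.00

The integral term ∫_4^28 x^2 dx = 7296.00.
½[f(4) + f(28)] = ½[16.0000 + 784.000] = 400.000.
So far: 7696.00.
Correction k=1: B_{2}/2! · (f^{(1)}(28) − f^{(1)}(4)) = 1/12 · (56.0000 − 8.00000) = 4.00000.
After k=1: 7700.00.
Correction k=2: B_{4}/4! · (f^{(3)}(28) − f^{(3)}(4)) = −1/720 · (0.00000 − 0.00000) = 0.00000.
After k=2: 7700.00.
Correction k=3: B_{6}/6! · (f^{(5)}(28) − f^{(5)}(4)) = 1/30240 · (0.00000 − 0.00000) = 0.00000.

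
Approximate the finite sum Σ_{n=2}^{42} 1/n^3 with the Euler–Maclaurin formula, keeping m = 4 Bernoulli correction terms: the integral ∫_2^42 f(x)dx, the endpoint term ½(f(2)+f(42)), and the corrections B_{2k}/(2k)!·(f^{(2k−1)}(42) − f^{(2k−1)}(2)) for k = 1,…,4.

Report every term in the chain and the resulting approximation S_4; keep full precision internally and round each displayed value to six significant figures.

S_4 ≈ 0.201725

∫_2^42 1/x^3 dx evaluates to 0.124717.
Boundary: ½(f(2) + f(42)) = ½(0.125000 + 1.34975e-05) = 0.0625067.
So far: 0.187223.
Correction k=1: B_{2}/2! · (f^{(1)}(42) − f^{(1)}(2)) = 1/12 · (-9.64104e-07 − (-0.187500)) = 0.0156249.
Running total after k=1: 0.202848.
Correction k=2: B_{4}/4! · (f^{(3)}(42) − f^{(3)}(2)) = −1/720 · (-1.09309e-08 − (-0.937500)) = -0.00130208.
Running total after k=2: 0.201546.
Correction k=3: B_{6}/6! · (f^{(5)}(42) − f^{(5)}(2)) = 1/30240 · (-2.60259e-10 − (-9.84375)) = 0.000325521.
Running total after k=3: 0.201872.
Correction k=4: B_{8}/8! · (f^{(7)}(42) − f^{(7)}(2)) = −1/1209600 · (-1.06228e-11 − (-177.188)) = -0.000146484.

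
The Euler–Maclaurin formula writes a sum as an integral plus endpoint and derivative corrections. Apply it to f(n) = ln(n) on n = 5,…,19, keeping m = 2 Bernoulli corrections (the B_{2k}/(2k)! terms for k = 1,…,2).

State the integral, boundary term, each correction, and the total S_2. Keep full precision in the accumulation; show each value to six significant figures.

Integral: ∫_5^19 ln(x) dx = 33.8972.
½[f(5) + f(19)] = ½[1.60944 + 2.94444] = 2.27694.
So far: 36.1741.
Order-1 term: 1/12 · (0.0526316 − 0.200000) = -0.0122807.
After k=1: 36.1618.
Order-2 term: −1/720 · (0.000291588 − 0.0160000) = 2.18172e-05.

S_2 ≈ 36.1618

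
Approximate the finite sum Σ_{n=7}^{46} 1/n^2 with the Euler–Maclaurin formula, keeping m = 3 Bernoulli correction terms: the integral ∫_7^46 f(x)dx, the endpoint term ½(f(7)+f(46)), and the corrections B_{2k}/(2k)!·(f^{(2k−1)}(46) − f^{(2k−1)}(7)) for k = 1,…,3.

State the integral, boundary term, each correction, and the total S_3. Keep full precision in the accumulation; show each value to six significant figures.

S_3 ≈ 0.132041

The integral term ∫_7^46 1/x^2 dx = 0.121118.
Boundary: ½(f(7) + f(46)) = ½(0.0204082 + 0.000472590) = 0.0104404.
Running total after boundary: 0.131558.
k=1: B_{2}/(2)! × [f^{(1)}(46) − f^{(1)}(7)] = 1/12 × (-2.05474e-05 − (-0.00583090)) = 0.000484196.
After k=1: 0.132043.
k=2: B_{4}/(4)! × [f^{(3)}(46) − f^{(3)}(7)] = −1/720 × (-1.16526e-07 − (-0.00142798)) = -1.98314e-06.
After k=2: 0.132041.
k=3: B_{6}/(6)! × [f^{(5)}(46) − f^{(5)}(7)] = 1/30240 × (-1.65207e-09 − (-0.000874271)) = 2.89110e-08.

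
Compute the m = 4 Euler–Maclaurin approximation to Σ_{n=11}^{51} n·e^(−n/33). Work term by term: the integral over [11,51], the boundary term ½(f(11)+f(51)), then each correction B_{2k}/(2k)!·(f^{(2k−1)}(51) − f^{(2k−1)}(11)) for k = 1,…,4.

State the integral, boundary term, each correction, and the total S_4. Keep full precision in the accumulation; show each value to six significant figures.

S_4 ≈ 458.700

∫_11^51 x·e^(−x/33) dx evaluates to 449.372.
Boundary: ½(f(11) + f(51)) = ½(7.88184 + 10.8740) = 9.37790.
Running total after boundary: 458.750.
k=1: B_{2}/(2)! × [f^{(1)}(51) − f^{(1)}(11)] = 1/12 × (-0.116299 − 0.477688) = -0.0494989.
Partial sum through k=1: 458.700.
k=2: B_{4}/(4)! × [f^{(3)}(51) − f^{(3)}(11)] = −1/720 × (0.000284785 − 0.00175459) = 2.04140e-06.
Partial sum through k=2: 458.700.
k=3: B_{6}/(6)! × [f^{(5)}(51) − f^{(5)}(11)] = 1/30240 × (6.21087e-07 − 2.81959e-06) = -7.27019e-11.
Partial sum through k=3: 458.700.
k=4: B_{8}/(8)! × [f^{(7)}(51) − f^{(7)}(11)] = −1/1209600 × (9.00518e-10 − 3.69880e-09) = 2.31339e-15.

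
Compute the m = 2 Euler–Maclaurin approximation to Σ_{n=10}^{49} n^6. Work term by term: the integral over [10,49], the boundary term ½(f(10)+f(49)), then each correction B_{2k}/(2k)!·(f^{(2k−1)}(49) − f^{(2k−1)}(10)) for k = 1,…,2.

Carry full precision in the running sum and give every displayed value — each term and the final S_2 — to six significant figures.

The integral term ∫_10^49 x^6 dx = 9.68876e+10.
Endpoint term: (f(10) + f(49))/2 = (1.00000e+06 + 1.38413e+10)/2 = 6.92114e+09.
Integral + boundary = 1.03809e+11.
k=1: B_{2}/(2)! × [f^{(1)}(49) − f^{(1)}(10)] = 1/12 × (1.69485e+09 − 600000) = 1.41188e+08.
Running total after k=1: 1.03950e+11.
k=2: B_{4}/(4)! × [f^{(3)}(49) − f^{(3)}(10)] = −1/720 × (1.41179e+07 − 120000) = -19441.5.

S_2 ≈ 1.03950e+11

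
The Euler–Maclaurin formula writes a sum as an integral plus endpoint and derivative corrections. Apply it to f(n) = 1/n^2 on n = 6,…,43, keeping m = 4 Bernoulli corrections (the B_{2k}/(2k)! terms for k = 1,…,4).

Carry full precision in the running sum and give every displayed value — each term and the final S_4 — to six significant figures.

S_4 ≈ 0.158335

The integral term ∫_6^43 1/x^2 dx = 0.143411.
Boundary: ½(f(6) + f(43)) = ½(0.0277778 + 0.000540833) = 0.0141593.
Integral + boundary = 0.157570.
Order-1 term: 1/12 · (-2.51550e-05 − (-0.00925926)) = 0.000769509.
Running total after k=1: 0.158340.
Order-2 term: −1/720 · (-1.63256e-07 − (-0.00308642)) = -4.28647e-06.
Running total after k=2: 0.158335.
Order-3 term: 1/30240 · (-2.64883e-09 − (-0.00257202)) = 8.50534e-08.
Running total after k=3: 0.158335.
Order-4 term: −1/1209600 · (-8.02240e-11 − (-0.00400091)) = -3.30763e-09.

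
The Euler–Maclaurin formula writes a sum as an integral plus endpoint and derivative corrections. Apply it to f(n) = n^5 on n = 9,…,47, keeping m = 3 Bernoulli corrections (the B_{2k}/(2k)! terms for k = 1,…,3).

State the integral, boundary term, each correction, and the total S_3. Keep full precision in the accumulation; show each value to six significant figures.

S_3 ≈ 1.91318e+09

Integral: ∫_9^47 x^5 dx = 1.79645e+09.
Endpoint term: (f(9) + f(47))/2 = (59049.0 + 2.29345e+08)/2 = 1.14702e+08.
Running total after boundary: 1.91115e+09.
k=1: B_{2}/(2)! × [f^{(1)}(47) − f^{(1)}(9)] = 1/12 × (2.43984e+07 − 32805.0) = 2.03047e+06.
Running total after k=1: 1.91318e+09.
k=2: B_{4}/(4)! × [f^{(3)}(47) − f^{(3)}(9)] = −1/720 × (132540 − 4860.00) = -177.333.
Running total after k=2: 1.91318e+09.
k=3: B_{6}/(6)! × [f^{(5)}(47) − f^{(5)}(9)] = 1/30240 × (120.000 − 120.000) = 0.00000.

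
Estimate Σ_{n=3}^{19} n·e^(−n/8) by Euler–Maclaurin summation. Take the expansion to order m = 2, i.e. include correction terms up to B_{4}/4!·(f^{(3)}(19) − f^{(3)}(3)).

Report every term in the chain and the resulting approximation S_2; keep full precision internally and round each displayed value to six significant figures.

S_2 ≈ 42.2585

Integral: ∫_3^19 x·e^(−x/8) dx = 40.3903.
Endpoint term: (f(3) + f(19))/2 = (2.06187 + 1.76728)/2 = 1.91457.
Integral + boundary = 42.3049.
Order-1 term: 1/12 · (-0.127895 − 0.429556) = -0.0464542.
After k=1: 42.2584.
Order-2 term: −1/720 · (0.000908345 − 0.0281896) = 3.78906e-05.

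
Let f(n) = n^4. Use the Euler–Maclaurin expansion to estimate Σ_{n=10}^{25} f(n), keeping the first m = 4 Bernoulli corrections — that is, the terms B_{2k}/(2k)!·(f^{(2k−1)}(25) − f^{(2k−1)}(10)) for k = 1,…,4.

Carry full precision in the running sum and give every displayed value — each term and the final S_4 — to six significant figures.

Integral: ∫_10^25 x^4 dx = 1.93312e+06.
Boundary: ½(f(10) + f(25)) = ½(10000.0 + 390625) = 200312.
Integral + boundary = 2.13344e+06.
k=1: B_{2}/(2)! × [f^{(1)}(25) − f^{(1)}(10)] = 1/12 × (62500.0 − 4000.00) = 4875.00.
Partial sum through k=1: 2.13831e+06.
k=2: B_{4}/(4)! × [f^{(3)}(25) − f^{(3)}(10)] = −1/720 × (600.000 − 240.000) = -0.500000.
Partial sum through k=2: 2.13831e+06.
k=3: B_{6}/(6)! × [f^{(5)}(25) − f^{(5)}(10)] = 1/30240 × (0.00000 − 0.00000) = 0.00000.
Partial sum through k=3: 2.13831e+06.
k=4: B_{8}/(8)! × [f^{(7)}(25) − f^{(7)}(10)] = −1/1209600 × (0.00000 − 0.00000) = 0.00000.

S_4 ≈ 2.13831e+06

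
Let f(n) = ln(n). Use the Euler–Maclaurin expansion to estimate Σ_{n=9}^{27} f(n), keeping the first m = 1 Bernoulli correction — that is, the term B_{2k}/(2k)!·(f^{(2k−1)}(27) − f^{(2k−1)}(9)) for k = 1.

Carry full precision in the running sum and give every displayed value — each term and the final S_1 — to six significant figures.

S_1 ≈ 53.9529

∫_9^27 ln(x) dx evaluates to 51.2126.
Endpoint term: (f(9) + f(27))/2 = (2.19722 + 3.29584)/2 = 2.74653.
Running total after boundary: 53.9591.
k=1: B_{2}/(2)! × [f^{(1)}(27) − f^{(1)}(9)] = 1/12 × (0.0370370 − 0.111111) = -0.00617284.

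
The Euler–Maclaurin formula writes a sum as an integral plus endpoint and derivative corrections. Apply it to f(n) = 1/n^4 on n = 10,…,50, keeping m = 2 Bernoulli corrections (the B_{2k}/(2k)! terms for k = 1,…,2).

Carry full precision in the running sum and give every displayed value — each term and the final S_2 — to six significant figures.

S_2 ≈ 0.000384062

Integral: ∫_10^50 1/x^4 dx = 0.000330667.
Endpoint term: (f(10) + f(50))/2 = (0.000100000 + 1.60000e-07)/2 = 5.00800e-05.
So far: 0.000380747.
Correction k=1: B_{2}/2! · (f^{(1)}(50) − f^{(1)}(10)) = 1/12 · (-1.28000e-08 − (-4.00000e-05)) = 3.33227e-06.
Running total after k=1: 0.000384079.
Correction k=2: B_{4}/4! · (f^{(3)}(50) − f^{(3)}(10)) = −1/720 · (-1.53600e-10 − (-1.20000e-05)) = -1.66665e-08.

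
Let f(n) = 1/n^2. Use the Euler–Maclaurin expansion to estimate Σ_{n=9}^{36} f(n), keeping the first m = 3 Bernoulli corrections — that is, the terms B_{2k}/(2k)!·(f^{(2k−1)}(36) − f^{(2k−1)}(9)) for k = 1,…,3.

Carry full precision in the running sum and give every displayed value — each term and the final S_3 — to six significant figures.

S_3 ≈ 0.0901165

∫_9^36 1/x^2 dx evaluates to 0.0833333.
Boundary: ½(f(9) + f(36)) = ½(0.0123457 + 0.000771605) = 0.00655864.
So far: 0.0898920.
k=1: B_{2}/(2)! × [f^{(1)}(36) − f^{(1)}(9)] = 1/12 × (-4.28669e-05 − (-0.00274348)) = 0.000225051.
Partial sum through k=1: 0.0901170.
k=2: B_{4}/(4)! × [f^{(3)}(36) − f^{(3)}(9)] = −1/720 × (-3.96916e-07 − (-0.000406442)) = -5.63952e-07.
Partial sum through k=2: 0.0901165.
k=3: B_{6}/(6)! × [f^{(5)}(36) − f^{(5)}(9)] = 1/30240 × (-9.18787e-09 − (-0.000150534)) = 4.97768e-09.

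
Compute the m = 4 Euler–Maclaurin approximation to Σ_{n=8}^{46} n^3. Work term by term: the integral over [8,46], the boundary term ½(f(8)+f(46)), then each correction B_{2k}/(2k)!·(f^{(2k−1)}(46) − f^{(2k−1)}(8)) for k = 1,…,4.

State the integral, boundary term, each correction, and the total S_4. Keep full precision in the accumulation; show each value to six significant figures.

The integral term ∫_8^46 x^3 dx = 1.11834e+06.
½[f(8) + f(46)] = ½[512.000 + 97336.0] = 48924.0.
So far: 1.16726e+06.
k=1: B_{2}/(2)! × [f^{(1)}(46) − f^{(1)}(8)] = 1/12 × (6348.00 − 192.000) = 513.000.
After k=1: 1.16778e+06.
k=2: B_{4}/(4)! × [f^{(3)}(46) − f^{(3)}(8)] = −1/720 × (6.00000 − 6.00000) = 0.00000.
After k=2: 1.16778e+06.
k=3: B_{6}/(6)! × [f^{(5)}(46) − f^{(5)}(8)] = 1/30240 × (0.00000 − 0.00000) = 0.00000.
After k=3: 1.16778e+06.
k=4: B_{8}/(8)! × [f^{(7)}(46) − f^{(7)}(8)] = −1/1209600 × (0.00000 − 0.00000) = 0.00000.

S_4 ≈ 1.16778e+06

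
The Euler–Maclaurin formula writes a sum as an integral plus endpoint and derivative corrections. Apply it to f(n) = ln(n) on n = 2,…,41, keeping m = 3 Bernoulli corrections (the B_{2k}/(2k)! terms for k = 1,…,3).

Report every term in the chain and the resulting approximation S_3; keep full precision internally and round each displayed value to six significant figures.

S_3 ≈ 114.034

The integral term ∫_2^41 ln(x) dx = 111.870.
Boundary: ½(f(2) + f(41)) = ½(0.693147 + 3.71357) = 2.20336.
Integral + boundary = 114.074.
Order-1 term: 1/12 · (0.0243902 − 0.500000) = -0.0396341.
Partial sum through k=1: 114.034.
Order-2 term: −1/720 · (2.90187e-05 − 0.250000) = 0.000347182.
Partial sum through k=2: 114.034.
Order-3 term: 1/30240 · (2.07153e-07 − 0.750000) = -2.48016e-05.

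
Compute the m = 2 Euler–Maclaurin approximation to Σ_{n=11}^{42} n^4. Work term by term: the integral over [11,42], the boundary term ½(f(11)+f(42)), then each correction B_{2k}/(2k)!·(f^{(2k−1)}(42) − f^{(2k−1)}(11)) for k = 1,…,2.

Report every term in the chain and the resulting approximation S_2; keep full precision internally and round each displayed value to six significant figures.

S_2 ≈ 2.76935e+07

∫_11^42 x^4 dx evaluates to 2.61060e+07.
Endpoint term: (f(11) + f(42))/2 = (14641.0 + 3.11170e+06)/2 = 1.56317e+06.
So far: 2.76692e+07.
Order-1 term: 1/12 · (296352 − 5324.00) = 24252.3.
Partial sum through k=1: 2.76935e+07.
Order-2 term: −1/720 · (1008.00 − 264.000) = -1.03333.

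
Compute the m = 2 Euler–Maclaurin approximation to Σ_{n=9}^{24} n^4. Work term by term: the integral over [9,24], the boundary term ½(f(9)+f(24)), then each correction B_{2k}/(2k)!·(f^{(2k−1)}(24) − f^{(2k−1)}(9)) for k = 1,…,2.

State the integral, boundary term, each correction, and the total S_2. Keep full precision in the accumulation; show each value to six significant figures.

∫_9^24 x^4 dx evaluates to 1.58072e+06.
½[f(9) + f(24)] = ½[6561.00 + 331776] = 169168.
Running total after boundary: 1.74988e+06.
Order-1 term: 1/12 · (55296.0 − 2916.00) = 4365.00.
Running total after k=1: 1.75425e+06.
Order-2 term: −1/720 · (576.000 − 216.000) = -0.500000.

S_2 ≈ 1.75425e+06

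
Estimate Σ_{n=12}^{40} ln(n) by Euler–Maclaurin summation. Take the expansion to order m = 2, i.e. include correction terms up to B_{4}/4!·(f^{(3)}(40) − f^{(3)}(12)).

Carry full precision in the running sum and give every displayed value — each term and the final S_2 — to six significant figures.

S_2 ≈ 92.8183

The integral term ∫_12^40 ln(x) dx = 89.7363.
Boundary: ½(f(12) + f(40)) = ½(2.48491 + 3.68888) = 3.08689.
Running total after boundary: 92.8232.
Correction k=1: B_{2}/2! · (f^{(1)}(40) − f^{(1)}(12)) = 1/12 · (0.0250000 − 0.0833333) = -0.00486111.
After k=1: 92.8183.
Correction k=2: B_{4}/4! · (f^{(3)}(40) − f^{(3)}(12)) = −1/720 · (3.12500e-05 − 0.00115741) = 1.56411e-06.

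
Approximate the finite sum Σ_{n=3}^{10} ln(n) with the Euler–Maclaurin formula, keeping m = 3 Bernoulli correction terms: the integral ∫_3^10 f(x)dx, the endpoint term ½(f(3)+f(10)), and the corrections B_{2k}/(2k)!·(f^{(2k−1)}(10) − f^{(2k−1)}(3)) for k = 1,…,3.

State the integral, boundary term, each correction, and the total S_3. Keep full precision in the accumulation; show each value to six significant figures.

The integral term ∫_3^10 ln(x) dx = 12.7300.
½[f(3) + f(10)] = ½[1.09861 + 2.30259] = 1.70060.
Integral + boundary = 14.4306.
Order-1 term: 1/12 · (0.100000 − 0.333333) = -0.0194444.
Running total after k=1: 14.4112.
Order-2 term: −1/720 · (0.00200000 − 0.0740741) = 0.000100103.
Running total after k=2: 14.4113.
Order-3 term: 1/30240 · (0.000240000 − 0.0987654) = -3.25812e-06.

S_3 ≈ 14.4113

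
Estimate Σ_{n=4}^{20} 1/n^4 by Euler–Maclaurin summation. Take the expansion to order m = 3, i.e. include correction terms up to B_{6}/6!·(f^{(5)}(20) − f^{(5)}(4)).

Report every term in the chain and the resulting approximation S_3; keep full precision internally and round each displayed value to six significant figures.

∫_4^20 1/x^4 dx evaluates to 0.00516667.
½[f(4) + f(20)] = ½[0.00390625 + 6.25000e-06] = 0.00195625.
So far: 0.00712292.
Correction k=1: B_{2}/2! · (f^{(1)}(20) − f^{(1)}(4)) = 1/12 · (-1.25000e-06 − (-0.00390625)) = 0.000325417.
Running total after k=1: 0.00744833.
Correction k=2: B_{4}/4! · (f^{(3)}(20) − f^{(3)}(4)) = −1/720 · (-9.37500e-08 − (-0.00732422)) = -1.01724e-05.
Running total after k=2: 0.00743816.
Correction k=3: B_{6}/6! · (f^{(5)}(20) − f^{(5)}(4)) = 1/30240 · (-1.31250e-08 − (-0.0256348)) = 8.47710e-07.

S_3 ≈ 0.00743901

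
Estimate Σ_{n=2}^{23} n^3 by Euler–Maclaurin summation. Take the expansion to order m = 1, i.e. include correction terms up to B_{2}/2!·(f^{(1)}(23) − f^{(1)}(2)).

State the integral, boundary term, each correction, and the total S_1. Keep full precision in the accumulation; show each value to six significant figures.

The integral term ∫_2^23 x^3 dx = 69956.2.
Boundary: ½(f(2) + f(23)) = ½(8.00000 + 12167.0) = 6087.50.
Integral + boundary = 76043.8.
Order-1 term: 1/12 · (1587.00 − 12.0000) = 131.250.

S_1 ≈ 76175.0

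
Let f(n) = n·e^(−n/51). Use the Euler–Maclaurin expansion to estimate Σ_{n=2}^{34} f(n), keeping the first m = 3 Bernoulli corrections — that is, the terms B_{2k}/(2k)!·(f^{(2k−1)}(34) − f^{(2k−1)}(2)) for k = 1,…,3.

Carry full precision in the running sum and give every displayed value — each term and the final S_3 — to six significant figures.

∫_2^34 x·e^(−x/51) dx evaluates to 373.388.
½[f(2) + f(34)] = ½[1.92309 + 17.4562] = 9.68963.
Running total after boundary: 383.078.
k=1: B_{2}/(2)! × [f^{(1)}(34) − f^{(1)}(2)] = 1/12 × (0.171139 − 0.923836) = -0.0627247.
After k=1: 383.015.
k=2: B_{4}/(4)! × [f^{(3)}(34) − f^{(3)}(2)] = −1/720 × (0.000460582 − 0.00109455) = 8.80510e-07.
After k=2: 383.015.
k=3: B_{6}/(6)! × [f^{(5)}(34) − f^{(5)}(2)] = 1/30240 × (3.28861e-07 − 7.05080e-07) = -1.24411e-11.

S_3 ≈ 383.015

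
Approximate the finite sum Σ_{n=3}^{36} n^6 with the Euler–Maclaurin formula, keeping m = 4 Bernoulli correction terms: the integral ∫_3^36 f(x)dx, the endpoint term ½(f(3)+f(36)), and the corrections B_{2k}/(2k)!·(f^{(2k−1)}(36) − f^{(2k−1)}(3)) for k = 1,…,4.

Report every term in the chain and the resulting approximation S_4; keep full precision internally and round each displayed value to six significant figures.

Integral: ∫_3^36 x^6 dx = 1.11949e+10.
Boundary: ½(f(3) + f(36)) = ½(729.000 + 2.17678e+09) = 1.08839e+09.
Integral + boundary = 1.22833e+10.
Order-1 term: 1/12 · (3.62797e+08 − 1458.00) = 3.02330e+07.
After k=1: 1.23135e+10.
Order-2 term: −1/720 · (5.59872e+06 − 3240.00) = -7771.50.
After k=2: 1.23135e+10.
Order-3 term: 1/30240 · (25920.0 − 2160.00) = 0.785714.
After k=3: 1.23135e+10.
Order-4 term: −1/1209600 · (0.00000 − 0.00000) = 0.00000.

S_4 ≈ 1.23135e+10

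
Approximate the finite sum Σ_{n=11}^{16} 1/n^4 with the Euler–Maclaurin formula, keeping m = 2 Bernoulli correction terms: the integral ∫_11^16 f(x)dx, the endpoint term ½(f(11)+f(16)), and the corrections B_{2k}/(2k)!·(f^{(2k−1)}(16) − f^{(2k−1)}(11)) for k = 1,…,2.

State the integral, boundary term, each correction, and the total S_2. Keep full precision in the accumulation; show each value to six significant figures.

∫_11^16 1/x^4 dx evaluates to 0.000169058.
½[f(11) + f(16)] = ½[6.83013e-05 + 1.52588e-05] = 4.17801e-05.
So far: 0.000210838.
k=1: B_{2}/(2)! × [f^{(1)}(16) − f^{(1)}(11)] = 1/12 × (-3.81470e-06 − (-2.48369e-05)) = 1.75185e-06.
Partial sum through k=1: 0.000212590.
k=2: B_{4}/(4)! × [f^{(3)}(16) − f^{(3)}(11)] = −1/720 × (-4.47035e-07 − (-6.15790e-06)) = -7.93175e-09.

S_2 ≈ 0.000212582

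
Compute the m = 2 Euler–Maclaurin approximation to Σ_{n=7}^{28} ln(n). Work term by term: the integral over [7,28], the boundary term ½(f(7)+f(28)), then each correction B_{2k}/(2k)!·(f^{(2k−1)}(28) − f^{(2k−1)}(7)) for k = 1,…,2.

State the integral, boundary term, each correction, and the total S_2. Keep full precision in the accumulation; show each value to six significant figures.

S_2 ≈ 61.3105

The integral term ∫_7^28 ln(x) dx = 58.6804.
½[f(7) + f(28)] = ½[1.94591 + 3.33220] = 2.63906.
Running total after boundary: 61.3194.
Correction k=1: B_{2}/2! · (f^{(1)}(28) − f^{(1)}(7)) = 1/12 · (0.0357143 − 0.142857) = -0.00892857.
After k=1: 61.3105.
Correction k=2: B_{4}/4! · (f^{(3)}(28) − f^{(3)}(7)) = −1/720 · (9.11079e-05 − 0.00583090) = 7.97194e-06.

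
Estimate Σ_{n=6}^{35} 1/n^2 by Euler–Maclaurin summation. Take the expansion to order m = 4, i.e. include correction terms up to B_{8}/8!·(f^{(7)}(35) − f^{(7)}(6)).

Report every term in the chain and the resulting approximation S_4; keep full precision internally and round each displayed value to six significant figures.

The integral term ∫_6^35 1/x^2 dx = 0.138095.
½[f(6) + f(35)] = ½[0.0277778 + 0.000816327] = 0.0142971.
Running total after boundary: 0.152392.
k=1: B_{2}/(2)! × [f^{(1)}(35) − f^{(1)}(6)] = 1/12 × (-4.66472e-05 − (-0.00925926)) = 0.000767718.
Running total after k=1: 0.153160.
k=2: B_{4}/(4)! × [f^{(3)}(35) − f^{(3)}(6)] = −1/720 × (-4.56952e-07 − (-0.00308642)) = -4.28606e-06.
Running total after k=2: 0.153156.
k=3: B_{6}/(6)! × [f^{(5)}(35) − f^{(5)}(6)] = 1/30240 × (-1.11907e-08 − (-0.00257202)) = 8.50531e-08.
Running total after k=3: 0.153156.
k=4: B_{8}/(8)! × [f^{(7)}(35) − f^{(7)}(6)] = −1/1209600 × (-5.11574e-10 − (-0.00400091)) = -3.30763e-09.

S_4 ≈ 0.153156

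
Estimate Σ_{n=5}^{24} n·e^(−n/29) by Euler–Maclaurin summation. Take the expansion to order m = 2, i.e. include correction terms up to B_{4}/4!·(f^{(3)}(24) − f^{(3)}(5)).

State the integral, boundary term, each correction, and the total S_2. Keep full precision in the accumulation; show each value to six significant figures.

The integral term ∫_5^24 x·e^(−x/29) dx = 158.021.
½[f(5) + f(24)] = ½[4.20815 + 10.4905] = 7.34931.
Integral + boundary = 165.370.
k=1: B_{2}/(2)! × [f^{(1)}(24) − f^{(1)}(5)] = 1/12 × (0.0753626 − 0.696522) = -0.0517633.
Partial sum through k=1: 165.318.
k=2: B_{4}/(4)! × [f^{(3)}(24) − f^{(3)}(5)] = −1/720 × (0.00112909 − 0.00282971) = 2.36196e-06.

S_2 ≈ 165.318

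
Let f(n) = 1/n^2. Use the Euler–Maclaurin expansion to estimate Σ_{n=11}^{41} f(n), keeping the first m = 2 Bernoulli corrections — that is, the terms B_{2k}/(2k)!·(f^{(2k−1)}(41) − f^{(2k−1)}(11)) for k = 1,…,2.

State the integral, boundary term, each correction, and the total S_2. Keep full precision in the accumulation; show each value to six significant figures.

S_2 ≈ 0.0710711

The integral term ∫_11^41 1/x^2 dx = 0.0665188.
½[f(11) + f(41)] = ½[0.00826446 + 0.000594884] = 0.00442967.
Integral + boundary = 0.0709485.
Order-1 term: 1/12 · (-2.90187e-05 − (-0.00150263)) = 0.000122801.
After k=1: 0.0710713.
Order-2 term: −1/720 · (-2.07153e-07 − (-0.000149021)) = -2.06686e-07.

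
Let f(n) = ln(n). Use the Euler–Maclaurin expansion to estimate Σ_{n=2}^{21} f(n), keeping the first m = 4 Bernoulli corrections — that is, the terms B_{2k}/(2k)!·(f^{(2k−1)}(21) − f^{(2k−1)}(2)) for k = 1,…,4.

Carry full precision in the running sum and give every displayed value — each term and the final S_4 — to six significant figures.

S_4 ≈ 45.3801

The integral term ∫_2^21 ln(x) dx = 43.5487.
½[f(2) + f(21)] = ½[0.693147 + 3.04452] = 1.86883.
Running total after boundary: 45.4175.
Order-1 term: 1/12 · (0.0476190 − 0.500000) = -0.0376984.
Partial sum through k=1: 45.3798.
Order-2 term: −1/720 · (0.000215959 − 0.250000) = 0.000346922.
Partial sum through k=2: 45.3802.
Order-3 term: 1/30240 · (5.87645e-06 − 0.750000) = -2.48014e-05.
Partial sum through k=3: 45.3801.
Order-4 term: −1/1209600 · (3.99758e-07 − 5.62500) = 4.65030e-06.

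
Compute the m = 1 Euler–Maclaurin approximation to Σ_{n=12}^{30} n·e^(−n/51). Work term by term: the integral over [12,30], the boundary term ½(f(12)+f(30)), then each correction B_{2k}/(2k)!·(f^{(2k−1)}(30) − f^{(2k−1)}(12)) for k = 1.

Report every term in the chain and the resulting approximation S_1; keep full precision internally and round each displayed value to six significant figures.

S_1 ≈ 258.427

Integral: ∫_12^30 x·e^(−x/51) dx = 245.387.
Endpoint term: (f(12) + f(30))/2 = (9.48406 + 16.6592)/2 = 13.0716.
Running total after boundary: 258.458.
Correction k=1: B_{2}/2! · (f^{(1)}(30) − f^{(1)}(12)) = 1/12 · (0.228656 − 0.604376) = -0.0313101.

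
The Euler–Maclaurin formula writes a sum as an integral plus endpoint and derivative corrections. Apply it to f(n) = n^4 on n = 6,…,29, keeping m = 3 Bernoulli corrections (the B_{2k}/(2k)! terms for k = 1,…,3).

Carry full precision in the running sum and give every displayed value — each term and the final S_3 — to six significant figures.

Integral: ∫_6^29 x^4 dx = 4.10067e+06.
½[f(6) + f(29)] = ½[1296.00 + 707281] = 354288.
Integral + boundary = 4.45496e+06.
k=1: B_{2}/(2)! × [f^{(1)}(29) − f^{(1)}(6)] = 1/12 × (97556.0 − 864.000) = 8057.67.
Partial sum through k=1: 4.46302e+06.
k=2: B_{4}/(4)! × [f^{(3)}(29) − f^{(3)}(6)] = −1/720 × (696.000 − 144.000) = -0.766667.
Partial sum through k=2: 4.46302e+06.
k=3: B_{6}/(6)! × [f^{(5)}(29) − f^{(5)}(6)] = 1/30240 × (0.00000 − 0.00000) = 0.00000.

S_3 ≈ 4.46302e+06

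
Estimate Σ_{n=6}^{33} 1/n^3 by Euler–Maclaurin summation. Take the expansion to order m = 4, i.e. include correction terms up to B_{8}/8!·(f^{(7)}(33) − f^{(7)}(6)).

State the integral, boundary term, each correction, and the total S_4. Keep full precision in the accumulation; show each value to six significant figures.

S_4 ≈ 0.0159494

Integral: ∫_6^33 1/x^3 dx = 0.0134298.
Endpoint term: (f(6) + f(33))/2 = (0.00462963 + 2.78265e-05)/2 = 0.00232873.
Running total after boundary: 0.0157585.
Correction k=1: B_{2}/2! · (f^{(1)}(33) − f^{(1)}(6)) = 1/12 · (-2.52968e-06 − (-0.00231481)) = 0.000192690.
Running total after k=1: 0.0159512.
Correction k=2: B_{4}/4! · (f^{(3)}(33) − f^{(3)}(6)) = −1/720 · (-4.64588e-08 − (-0.00128601)) = -1.78606e-06.
Running total after k=2: 0.0159494.
Correction k=3: B_{6}/6! · (f^{(5)}(33) − f^{(5)}(6)) = 1/30240 · (-1.79180e-09 − (-0.00150034)) = 4.96145e-08.
Running total after k=3: 0.0159494.
Correction k=4: B_{8}/8! · (f^{(7)}(33) − f^{(7)}(6)) = −1/1209600 · (-1.18466e-10 − (-0.00300069)) = -2.48073e-09.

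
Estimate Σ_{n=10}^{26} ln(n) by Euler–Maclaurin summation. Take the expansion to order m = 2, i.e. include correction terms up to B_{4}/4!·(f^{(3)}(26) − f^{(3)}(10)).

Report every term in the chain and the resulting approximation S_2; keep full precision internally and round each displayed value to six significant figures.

The integral term ∫_10^26 ln(x) dx = 45.6847.
½[f(10) + f(26)] = ½[2.30259 + 3.25810] = 2.78034.
Integral + boundary = 48.4650.
k=1: B_{2}/(2)! × [f^{(1)}(26) − f^{(1)}(10)] = 1/12 × (0.0384615 − 0.100000) = -0.00512821.
Running total after k=1: 48.4599.
k=2: B_{4}/(4)! × [f^{(3)}(26) − f^{(3)}(10)] = −1/720 × (0.000113792 − 0.00200000) = 2.61973e-06.

S_2 ≈ 48.4599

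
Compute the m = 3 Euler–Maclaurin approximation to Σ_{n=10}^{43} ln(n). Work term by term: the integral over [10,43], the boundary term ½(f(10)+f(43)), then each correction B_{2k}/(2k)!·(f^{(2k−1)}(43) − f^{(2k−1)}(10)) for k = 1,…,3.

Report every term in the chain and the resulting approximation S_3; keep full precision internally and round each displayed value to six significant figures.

Integral: ∫_10^43 ln(x) dx = 105.706.
Endpoint term: (f(10) + f(43))/2 = (2.30259 + 3.76120)/2 = 3.03189.
Running total after boundary: 108.738.
Order-1 term: 1/12 · (0.0232558 − 0.100000) = -0.00639535.
Running total after k=1: 108.731.
Order-2 term: −1/720 · (2.51550e-05 − 0.00200000) = 2.74284e-06.
Running total after k=2: 108.731.
Order-3 term: 1/30240 · (1.63256e-07 − 0.000240000) = -7.93111e-09.

S_3 ≈ 108.731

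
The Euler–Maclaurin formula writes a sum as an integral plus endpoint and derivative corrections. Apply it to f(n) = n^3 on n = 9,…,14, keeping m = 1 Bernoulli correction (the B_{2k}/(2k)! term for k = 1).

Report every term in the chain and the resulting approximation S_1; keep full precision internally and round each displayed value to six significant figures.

S_1 ≈ 9729.00

∫_9^14 x^3 dx evaluates to 7963.75.
Boundary: ½(f(9) + f(14)) = ½(729.000 + 2744.00) = 1736.50.
Integral + boundary = 9700.25.
k=1: B_{2}/(2)! × [f^{(1)}(14) − f^{(1)}(9)] = 1/12 × (588.000 − 243.000) = 28.7500.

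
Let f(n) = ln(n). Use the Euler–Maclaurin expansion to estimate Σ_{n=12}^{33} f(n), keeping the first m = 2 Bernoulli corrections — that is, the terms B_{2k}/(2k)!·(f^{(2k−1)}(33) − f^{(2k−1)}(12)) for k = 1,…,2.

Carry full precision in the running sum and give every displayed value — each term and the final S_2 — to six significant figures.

S_2 ≈ 67.5522

∫_12^33 ln(x) dx evaluates to 64.5659.
½[f(12) + f(33)] = ½[2.48491 + 3.49651] = 2.99071.
So far: 67.5566.
Correction k=1: B_{2}/2! · (f^{(1)}(33) − f^{(1)}(12)) = 1/12 · (0.0303030 − 0.0833333) = -0.00441919.
Running total after k=1: 67.5522.
Correction k=2: B_{4}/4! · (f^{(3)}(33) − f^{(3)}(12)) = −1/720 · (5.56529e-05 − 0.00115741) = 1.53021e-06.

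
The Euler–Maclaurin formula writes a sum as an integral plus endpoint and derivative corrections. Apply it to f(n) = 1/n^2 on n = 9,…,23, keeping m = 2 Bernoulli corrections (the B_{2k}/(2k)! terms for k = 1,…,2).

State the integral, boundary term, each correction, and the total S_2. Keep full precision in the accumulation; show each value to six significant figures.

Integral: ∫_9^23 1/x^2 dx = 0.0676329.
½[f(9) + f(23)] = ½[0.0123457 + 0.00189036] = 0.00711802.
Integral + boundary = 0.0747509.
Correction k=1: B_{2}/2! · (f^{(1)}(23) − f^{(1)}(9)) = 1/12 · (-0.000164379 − (-0.00274348)) = 0.000214925.
After k=1: 0.0749658.
Correction k=2: B_{4}/4! · (f^{(3)}(23) − f^{(3)}(9)) = −1/720 · (-3.72883e-06 − (-0.000406442)) = -5.59324e-07.

S_2 ≈ 0.0749652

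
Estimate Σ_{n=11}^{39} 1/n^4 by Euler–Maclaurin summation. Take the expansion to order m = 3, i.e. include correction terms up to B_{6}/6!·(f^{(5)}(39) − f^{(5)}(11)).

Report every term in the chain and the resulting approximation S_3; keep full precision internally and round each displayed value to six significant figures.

S_3 ≈ 0.000281243

The integral term ∫_11^39 1/x^4 dx = 0.000244819.
Boundary: ½(f(11) + f(39)) = ½(6.83013e-05 + 4.32257e-07) = 3.43668e-05.
Running total after boundary: 0.000279186.
Order-1 term: 1/12 · (-4.43340e-08 − (-2.48369e-05)) = 2.06604e-06.
After k=1: 0.000281252.
Order-2 term: −1/720 · (-8.74438e-10 − (-6.15790e-06)) = -8.55142e-09.
After k=2: 0.000281243.
Order-3 term: 1/30240 · (-3.21950e-11 − (-2.84994e-06)) = 9.42429e-11.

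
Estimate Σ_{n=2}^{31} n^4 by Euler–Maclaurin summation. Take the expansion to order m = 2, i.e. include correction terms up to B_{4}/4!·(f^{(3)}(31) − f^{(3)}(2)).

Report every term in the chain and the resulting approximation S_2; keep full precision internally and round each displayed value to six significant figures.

∫_2^31 x^4 dx evaluates to 5.72582e+06.
Boundary: ½(f(2) + f(31)) = ½(16.0000 + 923521) = 461768.
So far: 6.18759e+06.
Order-1 term: 1/12 · (119164 − 32.0000) = 9927.67.
Partial sum through k=1: 6.19752e+06.
Order-2 term: −1/720 · (744.000 − 48.0000) = -0.966667.

S_2 ≈ 6.19752e+06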